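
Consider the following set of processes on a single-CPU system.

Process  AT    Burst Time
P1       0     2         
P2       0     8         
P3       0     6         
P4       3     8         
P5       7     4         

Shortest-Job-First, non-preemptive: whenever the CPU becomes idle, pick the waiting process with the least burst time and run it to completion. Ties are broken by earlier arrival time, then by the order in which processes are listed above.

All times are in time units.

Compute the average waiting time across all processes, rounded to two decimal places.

Gantt: | P1 0-2 | P3 2-8 | P5 8-12 | P2 12-20 | P4 20-28 |
Completion: P1=2  P2=20  P3=8  P4=28  P5=12
Turnaround (C−A): P1=2  P2=20  P3=8  P4=25  P5=5
Waiting times: P1=0, P2=12, P3=2, P4=17, P5=1
Average waiting = (0+12+2+17+1) / 5 = 32/5 = 6.40

6.40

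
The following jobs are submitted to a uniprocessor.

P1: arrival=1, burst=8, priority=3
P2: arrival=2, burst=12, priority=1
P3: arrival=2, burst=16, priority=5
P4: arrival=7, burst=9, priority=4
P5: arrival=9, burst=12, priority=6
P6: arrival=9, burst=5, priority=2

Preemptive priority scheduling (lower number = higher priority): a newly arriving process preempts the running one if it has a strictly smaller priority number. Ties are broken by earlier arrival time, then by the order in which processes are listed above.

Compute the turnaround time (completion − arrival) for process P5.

54

Timeline: | idle 0-1 | P1 1-2 | P2 2-14 | P6 14-19 | P1 19-26 | P4 26-35 | P3 35-51 | P5 51-63 |
Completion: P1=26  P2=14  P3=51  P4=35  P5=63  P6=19
Turnaround (C−A): P1=25  P2=12  P3=49  P4=28  P5=54  P6=10
Turnaround(P5) = completion − arrival = 63 − 9 = 54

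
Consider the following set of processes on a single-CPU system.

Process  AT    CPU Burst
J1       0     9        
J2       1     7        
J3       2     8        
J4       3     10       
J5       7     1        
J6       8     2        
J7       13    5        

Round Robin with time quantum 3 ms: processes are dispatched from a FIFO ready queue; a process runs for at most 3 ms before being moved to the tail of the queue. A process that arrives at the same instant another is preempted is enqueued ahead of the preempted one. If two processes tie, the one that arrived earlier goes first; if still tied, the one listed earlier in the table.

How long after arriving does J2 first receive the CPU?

2

Schedule: | J1 0-3 | J2 3-6 | J3 6-9 | J4 9-12 | J1 12-15 | J2 15-18 | J5 18-19 | J6 19-21 | J3 21-24 | J4 24-27 | J7 27-30 | J1 30-33 | J2 33-34 | J3 34-36 | J4 36-39 | J7 39-41 | J4 41-42 |
Completion: J1=33  J2=34  J3=36  J4=42  J5=19  J6=21  J7=41
Turnaround (C−A): J1=33  J2=33  J3=34  J4=39  J5=12  J6=13  J7=28
Response(J2) = first start − arrival = 3 − 1 = 2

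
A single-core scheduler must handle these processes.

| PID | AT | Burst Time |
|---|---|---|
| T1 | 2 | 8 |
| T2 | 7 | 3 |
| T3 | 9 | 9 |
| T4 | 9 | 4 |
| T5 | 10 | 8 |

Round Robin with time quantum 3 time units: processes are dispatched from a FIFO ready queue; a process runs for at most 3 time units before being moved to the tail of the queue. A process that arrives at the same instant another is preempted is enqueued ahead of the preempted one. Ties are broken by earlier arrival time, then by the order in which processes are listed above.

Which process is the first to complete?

T2

Timeline: | idle 0-2 | T1 2-8 | T2 8-11 | T1 11-13 | T3 13-16 | T4 16-19 | T5 19-22 | T3 22-25 | T4 25-26 | T5 26-29 | T3 29-32 | T5 32-34 |
Completion: T1=13  T2=11  T3=32  T4=26  T5=34
Finish order: T2 → T1 → T4 → T3 → T5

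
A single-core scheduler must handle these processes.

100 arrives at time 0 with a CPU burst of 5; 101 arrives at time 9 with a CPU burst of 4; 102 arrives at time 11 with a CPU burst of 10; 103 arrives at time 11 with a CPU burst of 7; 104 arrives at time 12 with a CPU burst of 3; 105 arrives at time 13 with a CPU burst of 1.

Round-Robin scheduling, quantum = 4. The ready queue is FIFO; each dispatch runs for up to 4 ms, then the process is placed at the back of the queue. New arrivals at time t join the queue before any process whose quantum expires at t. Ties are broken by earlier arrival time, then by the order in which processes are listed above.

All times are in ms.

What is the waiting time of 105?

Gantt: | 100 0-5 | idle 5-9 | 101 9-13 | 102 13-17 | 103 17-21 | 104 21-24 | 105 24-25 | 102 25-29 | 103 29-32 | 102 32-34 |
Completion: 100=5  101=13  102=34  103=32  104=24  105=25
Waiting(105) = turnaround − burst = 12 − 1 = 11

11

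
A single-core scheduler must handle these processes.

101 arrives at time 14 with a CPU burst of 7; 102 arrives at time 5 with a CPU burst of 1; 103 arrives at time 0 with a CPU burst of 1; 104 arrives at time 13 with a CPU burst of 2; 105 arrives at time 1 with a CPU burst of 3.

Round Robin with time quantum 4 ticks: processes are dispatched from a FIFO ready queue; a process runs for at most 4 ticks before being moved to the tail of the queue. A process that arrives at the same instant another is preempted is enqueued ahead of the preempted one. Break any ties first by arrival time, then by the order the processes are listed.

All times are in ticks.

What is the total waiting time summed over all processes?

1

Gantt: | 103 0-1 | 105 1-4 | idle 4-5 | 102 5-6 | idle 6-13 | 104 13-15 | 101 15-22 |
Completion: 101=22  102=6  103=1  104=15  105=4
Turnaround (C−A): 101=8  102=1  103=1  104=2  105=3
Waiting = turnaround − burst: 101=1, 102=0, 103=0, 104=0, 105=0
Total waiting = 1 + 0 + 0 + 0 + 0 = 1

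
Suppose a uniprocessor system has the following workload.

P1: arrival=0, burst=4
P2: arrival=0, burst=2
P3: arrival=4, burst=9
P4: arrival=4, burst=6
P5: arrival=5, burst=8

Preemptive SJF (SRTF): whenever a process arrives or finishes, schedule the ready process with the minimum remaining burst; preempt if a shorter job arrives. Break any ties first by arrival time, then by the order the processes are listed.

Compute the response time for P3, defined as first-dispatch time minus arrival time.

Schedule: | P2 0-2 | P1 2-6 | P4 6-12 | P5 12-20 | P3 20-29 |
Completion: P1=6  P2=2  P3=29  P4=12  P5=20
Turnaround (C−A): P1=6  P2=2  P3=25  P4=8  P5=15
Response(P3) = first start − arrival = 20 − 4 = 16

16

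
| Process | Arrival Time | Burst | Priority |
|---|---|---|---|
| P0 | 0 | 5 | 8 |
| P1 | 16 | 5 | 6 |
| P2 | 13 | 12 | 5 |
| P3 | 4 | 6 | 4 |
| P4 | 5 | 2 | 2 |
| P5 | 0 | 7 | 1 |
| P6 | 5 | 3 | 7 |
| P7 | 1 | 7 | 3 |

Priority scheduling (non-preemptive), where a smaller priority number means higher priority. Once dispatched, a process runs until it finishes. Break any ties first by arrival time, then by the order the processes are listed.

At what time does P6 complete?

Gantt: | P5 0-7 | P4 7-9 | P7 9-16 | P3 16-22 | P2 22-34 | P1 34-39 | P6 39-42 | P0 42-47 |
Completion: P0=47  P1=39  P2=34  P3=22  P4=9  P5=7  P6=42  P7=16

42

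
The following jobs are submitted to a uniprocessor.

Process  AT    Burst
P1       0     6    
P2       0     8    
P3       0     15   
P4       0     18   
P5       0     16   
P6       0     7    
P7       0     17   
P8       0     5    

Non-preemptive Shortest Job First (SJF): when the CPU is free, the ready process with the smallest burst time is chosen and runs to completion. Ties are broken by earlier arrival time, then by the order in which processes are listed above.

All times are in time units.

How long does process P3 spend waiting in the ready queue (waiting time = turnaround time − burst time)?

Timeline: | P8 0-5 | P1 5-11 | P6 11-18 | P2 18-26 | P3 26-41 | P5 41-57 | P7 57-74 | P4 74-92 |
Completion: P1=11  P2=26  P3=41  P4=92  P5=57  P6=18  P7=74  P8=5
Waiting(P3) = turnaround − burst = 41 − 15 = 26

26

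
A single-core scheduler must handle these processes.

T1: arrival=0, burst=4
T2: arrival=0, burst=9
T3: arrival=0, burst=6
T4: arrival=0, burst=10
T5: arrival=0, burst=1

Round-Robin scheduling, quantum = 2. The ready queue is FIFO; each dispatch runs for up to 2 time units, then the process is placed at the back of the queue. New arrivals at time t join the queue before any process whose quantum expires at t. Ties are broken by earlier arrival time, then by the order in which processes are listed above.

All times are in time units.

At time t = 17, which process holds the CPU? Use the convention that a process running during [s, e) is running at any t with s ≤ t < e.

Gantt: | T1 0-2 | T2 2-4 | T3 4-6 | T4 6-8 | T5 8-9 | T1 9-11 | T2 11-13 | T3 13-15 | T4 15-17 | T2 17-19 | T3 19-21 | T4 21-23 | T2 23-25 | T4 25-27 | T2 27-28 | T4 28-30 |
Completion: T1=11  T2=28  T3=21  T4=30  T5=9

T2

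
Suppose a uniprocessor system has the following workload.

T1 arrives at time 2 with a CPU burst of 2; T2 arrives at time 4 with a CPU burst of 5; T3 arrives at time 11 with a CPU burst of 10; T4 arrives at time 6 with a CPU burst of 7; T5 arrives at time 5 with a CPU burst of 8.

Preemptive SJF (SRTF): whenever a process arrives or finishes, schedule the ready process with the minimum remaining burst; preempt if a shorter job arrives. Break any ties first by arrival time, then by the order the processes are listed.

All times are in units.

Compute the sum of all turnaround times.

59

Schedule: | idle 0-2 | T1 2-4 | T2 4-9 | T4 9-16 | T5 16-24 | T3 24-34 |
Completion: T1=4  T2=9  T3=34  T4=16  T5=24
Turnaround = completion − arrival: T1=2, T2=5, T3=23, T4=10, T5=19
Total turnaround = 2 + 5 + 23 + 10 + 19 = 59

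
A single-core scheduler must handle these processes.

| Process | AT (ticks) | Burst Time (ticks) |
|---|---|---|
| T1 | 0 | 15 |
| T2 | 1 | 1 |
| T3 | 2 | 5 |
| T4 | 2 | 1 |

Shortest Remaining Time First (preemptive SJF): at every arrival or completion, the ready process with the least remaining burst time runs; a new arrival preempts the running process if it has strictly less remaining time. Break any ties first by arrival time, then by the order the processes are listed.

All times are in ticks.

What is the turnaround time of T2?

1

Schedule: | T1 0-1 | T2 1-2 | T4 2-3 | T3 3-8 | T1 8-22 |
Completion: T1=22  T2=2  T3=8  T4=3
Turnaround (C−A): T1=22  T2=1  T3=6  T4=1
Turnaround(T2) = completion − arrival = 2 − 1 = 1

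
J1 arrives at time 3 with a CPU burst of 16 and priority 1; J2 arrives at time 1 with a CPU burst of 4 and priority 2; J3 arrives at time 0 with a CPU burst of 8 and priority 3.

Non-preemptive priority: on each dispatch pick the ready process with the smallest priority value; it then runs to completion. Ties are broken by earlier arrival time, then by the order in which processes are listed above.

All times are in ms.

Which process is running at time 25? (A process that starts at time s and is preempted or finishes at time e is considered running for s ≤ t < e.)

Gantt: | J3 0-8 | J1 8-24 | J2 24-28 |
Completion: J1=24  J2=28  J3=8

J2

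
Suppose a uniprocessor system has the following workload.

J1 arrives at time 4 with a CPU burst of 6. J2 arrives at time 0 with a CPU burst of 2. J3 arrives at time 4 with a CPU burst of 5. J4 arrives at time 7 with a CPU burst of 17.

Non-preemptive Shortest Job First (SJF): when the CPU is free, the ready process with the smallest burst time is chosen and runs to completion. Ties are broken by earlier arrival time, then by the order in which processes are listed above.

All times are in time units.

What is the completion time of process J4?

32

Timeline: | J2 0-2 | idle 2-4 | J3 4-9 | J1 9-15 | J4 15-32 |
Completion: J1=15  J2=2  J3=9  J4=32
Turnaround (C−A): J1=11  J2=2  J3=5  J4=25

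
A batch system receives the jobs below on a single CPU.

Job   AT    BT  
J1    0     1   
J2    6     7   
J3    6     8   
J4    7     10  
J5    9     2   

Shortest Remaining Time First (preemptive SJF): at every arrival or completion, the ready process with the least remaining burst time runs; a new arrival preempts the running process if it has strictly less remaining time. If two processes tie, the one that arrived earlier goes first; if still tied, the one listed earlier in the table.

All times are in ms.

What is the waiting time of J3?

Timeline: | J1 0-1 | idle 1-6 | J2 6-9 | J5 9-11 | J2 11-15 | J3 15-23 | J4 23-33 |
Completion: J1=1  J2=15  J3=23  J4=33  J5=11
Turnaround (C−A): J1=1  J2=9  J3=17  J4=26  J5=2
Waiting(J3) = turnaround − burst = 17 − 8 = 9

9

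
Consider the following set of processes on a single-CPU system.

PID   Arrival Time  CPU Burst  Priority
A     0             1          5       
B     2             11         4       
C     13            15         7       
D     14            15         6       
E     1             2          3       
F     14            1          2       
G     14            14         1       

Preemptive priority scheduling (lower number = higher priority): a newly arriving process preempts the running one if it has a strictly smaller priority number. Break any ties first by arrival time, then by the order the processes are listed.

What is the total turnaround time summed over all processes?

120

Timeline: | A 0-1 | E 1-3 | B 3-14 | G 14-28 | F 28-29 | D 29-44 | C 44-59 |
Completion: A=1  B=14  C=59  D=44  E=3  F=29  G=28
Turnaround (C−A): A=1  B=12  C=46  D=30  E=2  F=15  G=14
Turnaround = completion − arrival: A=1, B=12, C=46, D=30, E=2, F=15, G=14
Total turnaround = 1 + 12 + 46 + 30 + 2 + 15 + 14 = 120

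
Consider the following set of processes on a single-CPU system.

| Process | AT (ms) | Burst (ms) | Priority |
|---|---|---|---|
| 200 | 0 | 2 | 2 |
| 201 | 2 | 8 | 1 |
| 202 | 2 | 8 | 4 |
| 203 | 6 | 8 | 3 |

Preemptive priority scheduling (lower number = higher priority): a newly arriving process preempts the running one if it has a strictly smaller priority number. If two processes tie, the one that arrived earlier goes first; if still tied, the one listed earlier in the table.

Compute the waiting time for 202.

16

Schedule: | 200 0-2 | 201 2-10 | 203 10-18 | 202 18-26 |
Completion: 200=2  201=10  202=26  203=18
Waiting(202) = turnaround − burst = 24 − 8 = 16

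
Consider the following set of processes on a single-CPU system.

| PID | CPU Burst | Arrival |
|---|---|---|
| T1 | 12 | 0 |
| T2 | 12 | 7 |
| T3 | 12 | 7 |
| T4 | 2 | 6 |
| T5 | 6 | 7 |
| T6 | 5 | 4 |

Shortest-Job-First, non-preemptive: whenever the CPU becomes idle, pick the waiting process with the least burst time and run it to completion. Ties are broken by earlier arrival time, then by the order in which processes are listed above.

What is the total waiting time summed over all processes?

Timeline: | T1 0-12 | T4 12-14 | T6 14-19 | T5 19-25 | T2 25-37 | T3 37-49 |
Completion: T1=12  T2=37  T3=49  T4=14  T5=25  T6=19
Waiting = turnaround − burst: T1=0, T2=18, T3=30, T4=6, T5=12, T6=10
Total waiting = 0 + 18 + 30 + 6 + 12 + 10 = 76

76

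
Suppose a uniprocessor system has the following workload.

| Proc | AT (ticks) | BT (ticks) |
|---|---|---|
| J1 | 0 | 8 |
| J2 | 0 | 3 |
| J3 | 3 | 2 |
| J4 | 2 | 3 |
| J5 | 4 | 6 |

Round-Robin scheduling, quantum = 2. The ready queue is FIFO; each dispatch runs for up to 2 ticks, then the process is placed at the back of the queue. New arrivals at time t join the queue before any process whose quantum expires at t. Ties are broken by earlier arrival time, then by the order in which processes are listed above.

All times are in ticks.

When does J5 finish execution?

Timeline: | J1 0-2 | J2 2-4 | J4 4-6 | J1 6-8 | J3 8-10 | J5 10-12 | J2 12-13 | J4 13-14 | J1 14-16 | J5 16-18 | J1 18-20 | J5 20-22 |
Completion: J1=20  J2=13  J3=10  J4=14  J5=22

22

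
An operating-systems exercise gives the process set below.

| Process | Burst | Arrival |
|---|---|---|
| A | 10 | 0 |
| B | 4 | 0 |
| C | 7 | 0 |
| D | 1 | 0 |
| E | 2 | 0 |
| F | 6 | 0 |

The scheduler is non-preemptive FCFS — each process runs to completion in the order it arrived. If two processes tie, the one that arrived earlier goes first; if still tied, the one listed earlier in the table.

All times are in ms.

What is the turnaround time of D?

Timeline: | A 0-10 | B 10-14 | C 14-21 | D 21-22 | E 22-24 | F 24-30 |
Completion: A=10  B=14  C=21  D=22  E=24  F=30
Turnaround (C−A): A=10  B=14  C=21  D=22  E=24  F=30
Turnaround(D) = completion − arrival = 22 − 0 = 22

22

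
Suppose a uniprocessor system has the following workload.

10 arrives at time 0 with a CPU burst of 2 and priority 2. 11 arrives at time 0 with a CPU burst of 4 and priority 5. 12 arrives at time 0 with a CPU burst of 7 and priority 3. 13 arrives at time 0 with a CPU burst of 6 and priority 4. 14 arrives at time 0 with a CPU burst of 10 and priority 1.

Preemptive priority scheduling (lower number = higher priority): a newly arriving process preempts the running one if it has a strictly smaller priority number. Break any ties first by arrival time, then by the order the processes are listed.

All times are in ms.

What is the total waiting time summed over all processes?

Timeline: | 14 0-10 | 10 10-12 | 12 12-19 | 13 19-25 | 11 25-29 |
Completion: 10=12  11=29  12=19  13=25  14=10
Turnaround (C−A): 10=12  11=29  12=19  13=25  14=10
Waiting = turnaround − burst: 10=10, 11=25, 12=12, 13=19, 14=0
Total waiting = 10 + 25 + 12 + 19 + 0 = 66

66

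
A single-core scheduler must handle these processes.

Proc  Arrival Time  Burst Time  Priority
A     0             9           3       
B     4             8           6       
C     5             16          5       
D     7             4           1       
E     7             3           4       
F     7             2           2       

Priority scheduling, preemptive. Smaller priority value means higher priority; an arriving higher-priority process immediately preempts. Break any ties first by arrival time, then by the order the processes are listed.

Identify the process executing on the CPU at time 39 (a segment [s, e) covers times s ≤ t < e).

Timeline: | A 0-7 | D 7-11 | F 11-13 | A 13-15 | E 15-18 | C 18-34 | B 34-42 |
Completion: A=15  B=42  C=34  D=11  E=18  F=13
Turnaround (C−A): A=15  B=38  C=29  D=4  E=11  F=6

B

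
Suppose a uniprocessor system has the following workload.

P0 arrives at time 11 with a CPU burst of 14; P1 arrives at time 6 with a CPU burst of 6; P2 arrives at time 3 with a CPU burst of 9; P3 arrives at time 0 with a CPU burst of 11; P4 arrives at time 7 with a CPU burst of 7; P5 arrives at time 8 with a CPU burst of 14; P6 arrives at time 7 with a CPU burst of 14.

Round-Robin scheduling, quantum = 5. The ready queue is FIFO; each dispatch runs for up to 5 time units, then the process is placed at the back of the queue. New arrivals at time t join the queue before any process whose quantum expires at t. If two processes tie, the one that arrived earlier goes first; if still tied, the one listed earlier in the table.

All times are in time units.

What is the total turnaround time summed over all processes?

Schedule: | P3 0-5 | P2 5-10 | P3 10-15 | P1 15-20 | P4 20-25 | P6 25-30 | P5 30-35 | P2 35-39 | P0 39-44 | P3 44-45 | P1 45-46 | P4 46-48 | P6 48-53 | P5 53-58 | P0 58-63 | P6 63-67 | P5 67-71 | P0 71-75 |
Completion: P0=75  P1=46  P2=39  P3=45  P4=48  P5=71  P6=67
Turnaround (C−A): P0=64  P1=40  P2=36  P3=45  P4=41  P5=63  P6=60
Turnaround = completion − arrival: P0=64, P1=40, P2=36, P3=45, P4=41, P5=63, P6=60
Total turnaround = 64 + 40 + 36 + 45 + 41 + 63 + 60 = 349

349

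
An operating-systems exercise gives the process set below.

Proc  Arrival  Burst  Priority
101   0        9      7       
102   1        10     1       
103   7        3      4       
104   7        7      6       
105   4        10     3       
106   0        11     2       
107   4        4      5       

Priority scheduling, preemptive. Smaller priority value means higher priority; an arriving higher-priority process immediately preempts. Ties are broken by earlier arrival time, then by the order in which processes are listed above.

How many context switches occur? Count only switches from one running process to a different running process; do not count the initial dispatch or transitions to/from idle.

7

Timeline: | 106 0-1 | 102 1-11 | 106 11-21 | 105 21-31 | 103 31-34 | 107 34-38 | 104 38-45 | 101 45-54 |
Completion: 101=54  102=11  103=34  104=45  105=31  106=21  107=38
Turnaround (C−A): 101=54  102=10  103=27  104=38  105=27  106=21  107=34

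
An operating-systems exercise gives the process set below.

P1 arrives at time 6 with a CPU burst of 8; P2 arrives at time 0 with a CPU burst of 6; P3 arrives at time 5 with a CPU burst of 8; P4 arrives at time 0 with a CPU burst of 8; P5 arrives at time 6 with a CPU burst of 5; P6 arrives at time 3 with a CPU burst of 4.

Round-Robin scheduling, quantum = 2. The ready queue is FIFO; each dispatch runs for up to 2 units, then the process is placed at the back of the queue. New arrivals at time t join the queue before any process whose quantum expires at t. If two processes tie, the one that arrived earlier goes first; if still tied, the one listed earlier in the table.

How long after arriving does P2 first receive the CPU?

0

Gantt: | P2 0-2 | P4 2-4 | P2 4-6 | P6 6-8 | P4 8-10 | P3 10-12 | P1 12-14 | P5 14-16 | P2 16-18 | P6 18-20 | P4 20-22 | P3 22-24 | P1 24-26 | P5 26-28 | P4 28-30 | P3 30-32 | P1 32-34 | P5 34-35 | P3 35-37 | P1 37-39 |
Completion: P1=39  P2=18  P3=37  P4=30  P5=35  P6=20
Response(P2) = first start − arrival = 0 − 0 = 0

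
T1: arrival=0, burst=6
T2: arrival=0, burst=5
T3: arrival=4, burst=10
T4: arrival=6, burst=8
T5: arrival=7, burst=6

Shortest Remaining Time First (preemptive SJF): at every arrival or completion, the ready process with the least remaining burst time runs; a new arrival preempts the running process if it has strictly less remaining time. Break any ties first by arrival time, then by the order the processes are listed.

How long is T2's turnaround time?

5

Schedule: | T2 0-5 | T1 5-11 | T5 11-17 | T4 17-25 | T3 25-35 |
Completion: T1=11  T2=5  T3=35  T4=25  T5=17
Turnaround (C−A): T1=11  T2=5  T3=31  T4=19  T5=10
Turnaround(T2) = completion − arrival = 5 − 0 = 5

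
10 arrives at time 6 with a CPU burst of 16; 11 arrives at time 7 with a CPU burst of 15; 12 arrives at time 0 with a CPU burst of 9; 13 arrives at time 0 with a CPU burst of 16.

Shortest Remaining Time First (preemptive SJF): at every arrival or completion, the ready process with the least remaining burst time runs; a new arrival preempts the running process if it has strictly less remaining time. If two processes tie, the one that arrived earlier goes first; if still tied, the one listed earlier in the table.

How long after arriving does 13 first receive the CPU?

Schedule: | 12 0-9 | 11 9-24 | 13 24-40 | 10 40-56 |
Completion: 10=56  11=24  12=9  13=40
Response(13) = first start − arrival = 24 − 0 = 24

24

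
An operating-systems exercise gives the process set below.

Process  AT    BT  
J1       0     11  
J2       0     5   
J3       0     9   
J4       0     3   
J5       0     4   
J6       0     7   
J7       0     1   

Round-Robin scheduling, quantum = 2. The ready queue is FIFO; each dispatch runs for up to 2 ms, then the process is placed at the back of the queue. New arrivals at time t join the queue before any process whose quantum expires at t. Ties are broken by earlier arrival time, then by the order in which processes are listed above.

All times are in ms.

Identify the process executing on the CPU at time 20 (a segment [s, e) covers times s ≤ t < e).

Gantt: | J1 0-2 | J2 2-4 | J3 4-6 | J4 6-8 | J5 8-10 | J6 10-12 | J7 12-13 | J1 13-15 | J2 15-17 | J3 17-19 | J4 19-20 | J5 20-22 | J6 22-24 | J1 24-26 | J2 26-27 | J3 27-29 | J6 29-31 | J1 31-33 | J3 33-35 | J6 35-36 | J1 36-38 | J3 38-39 | J1 39-40 |
Completion: J1=40  J2=27  J3=39  J4=20  J5=22  J6=36  J7=13
Turnaround (C−A): J1=40  J2=27  J3=39  J4=20  J5=22  J6=36  J7=13

J5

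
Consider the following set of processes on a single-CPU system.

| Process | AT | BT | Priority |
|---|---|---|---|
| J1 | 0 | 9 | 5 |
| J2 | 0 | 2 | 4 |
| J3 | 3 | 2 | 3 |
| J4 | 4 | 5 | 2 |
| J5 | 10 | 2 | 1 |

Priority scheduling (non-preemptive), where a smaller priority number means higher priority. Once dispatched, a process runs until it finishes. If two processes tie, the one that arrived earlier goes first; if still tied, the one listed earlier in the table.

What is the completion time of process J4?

Timeline: | J2 0-2 | J1 2-11 | J5 11-13 | J4 13-18 | J3 18-20 |
Completion: J1=11  J2=2  J3=20  J4=18  J5=13
Turnaround (C−A): J1=11  J2=2  J3=17  J4=14  J5=3

18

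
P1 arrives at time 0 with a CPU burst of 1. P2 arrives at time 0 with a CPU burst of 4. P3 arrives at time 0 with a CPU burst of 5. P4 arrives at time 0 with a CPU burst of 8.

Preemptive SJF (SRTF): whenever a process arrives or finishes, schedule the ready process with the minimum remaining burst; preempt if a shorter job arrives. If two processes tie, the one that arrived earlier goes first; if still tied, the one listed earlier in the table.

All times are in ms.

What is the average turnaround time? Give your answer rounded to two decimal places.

8.50

Gantt: | P1 0-1 | P2 1-5 | P3 5-10 | P4 10-18 |
Completion: P1=1  P2=5  P3=10  P4=18
Turnaround (C−A): P1=1  P2=5  P3=10  P4=18
Turnaround times: P1=1, P2=5, P3=10, P4=18
Average turnaround = (1+5+10+18) / 4 = 34/4 = 8.50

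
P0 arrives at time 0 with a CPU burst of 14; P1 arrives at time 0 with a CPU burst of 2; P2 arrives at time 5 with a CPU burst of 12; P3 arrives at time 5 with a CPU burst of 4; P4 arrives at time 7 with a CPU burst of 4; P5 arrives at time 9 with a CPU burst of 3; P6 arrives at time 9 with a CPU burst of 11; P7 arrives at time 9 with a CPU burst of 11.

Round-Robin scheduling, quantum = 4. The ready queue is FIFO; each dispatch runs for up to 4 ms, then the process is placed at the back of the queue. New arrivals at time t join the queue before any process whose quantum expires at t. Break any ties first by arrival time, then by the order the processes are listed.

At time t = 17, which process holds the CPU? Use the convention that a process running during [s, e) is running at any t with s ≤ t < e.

P3

Gantt: | P0 0-4 | P1 4-6 | P0 6-10 | P2 10-14 | P3 14-18 | P4 18-22 | P5 22-25 | P6 25-29 | P7 29-33 | P0 33-37 | P2 37-41 | P6 41-45 | P7 45-49 | P0 49-51 | P2 51-55 | P6 55-58 | P7 58-61 |
Completion: P0=51  P1=6  P2=55  P3=18  P4=22  P5=25  P6=58  P7=61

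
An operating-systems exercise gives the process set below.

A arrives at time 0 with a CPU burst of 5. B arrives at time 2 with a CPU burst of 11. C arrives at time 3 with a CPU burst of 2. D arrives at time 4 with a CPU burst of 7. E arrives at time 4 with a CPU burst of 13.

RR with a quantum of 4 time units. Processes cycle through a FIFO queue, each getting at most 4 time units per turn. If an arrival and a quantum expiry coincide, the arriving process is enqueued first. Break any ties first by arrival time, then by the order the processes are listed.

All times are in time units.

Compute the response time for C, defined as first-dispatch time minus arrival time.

Timeline: | A 0-4 | B 4-8 | C 8-10 | D 10-14 | E 14-18 | A 18-19 | B 19-23 | D 23-26 | E 26-30 | B 30-33 | E 33-38 |
Completion: A=19  B=33  C=10  D=26  E=38
Response(C) = first start − arrival = 8 − 3 = 5

5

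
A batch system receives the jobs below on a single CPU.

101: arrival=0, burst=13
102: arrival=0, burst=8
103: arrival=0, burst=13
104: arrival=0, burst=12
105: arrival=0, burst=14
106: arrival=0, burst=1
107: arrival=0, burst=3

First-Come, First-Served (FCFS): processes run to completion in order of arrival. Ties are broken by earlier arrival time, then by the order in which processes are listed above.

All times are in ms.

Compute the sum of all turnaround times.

Timeline: | 101 0-13 | 102 13-21 | 103 21-34 | 104 34-46 | 105 46-60 | 106 60-61 | 107 61-64 |
Completion: 101=13  102=21  103=34  104=46  105=60  106=61  107=64
Turnaround = completion − arrival: 101=13, 102=21, 103=34, 104=46, 105=60, 106=61, 107=64
Total turnaround = 13 + 21 + 34 + 46 + 60 + 61 + 64 = 299

299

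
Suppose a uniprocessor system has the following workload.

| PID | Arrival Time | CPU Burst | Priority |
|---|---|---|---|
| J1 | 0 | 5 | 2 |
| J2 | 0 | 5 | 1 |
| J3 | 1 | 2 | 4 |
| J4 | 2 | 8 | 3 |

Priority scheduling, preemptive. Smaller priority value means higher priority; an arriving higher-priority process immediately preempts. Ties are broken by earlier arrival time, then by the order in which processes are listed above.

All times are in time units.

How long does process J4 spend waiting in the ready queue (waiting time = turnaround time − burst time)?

Gantt: | J2 0-5 | J1 5-10 | J4 10-18 | J3 18-20 |
Completion: J1=10  J2=5  J3=20  J4=18
Turnaround (C−A): J1=10  J2=5  J3=19  J4=16
Waiting(J4) = turnaround − burst = 16 − 8 = 8

8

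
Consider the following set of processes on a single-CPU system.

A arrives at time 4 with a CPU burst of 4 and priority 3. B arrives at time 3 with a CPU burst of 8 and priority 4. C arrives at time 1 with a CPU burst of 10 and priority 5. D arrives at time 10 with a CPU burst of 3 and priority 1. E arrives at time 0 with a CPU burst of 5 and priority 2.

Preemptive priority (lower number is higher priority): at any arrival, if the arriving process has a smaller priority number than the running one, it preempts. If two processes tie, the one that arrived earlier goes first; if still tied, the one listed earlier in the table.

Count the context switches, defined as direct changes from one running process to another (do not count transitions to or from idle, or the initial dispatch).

Schedule: | E 0-5 | A 5-9 | B 9-10 | D 10-13 | B 13-20 | C 20-30 |
Completion: A=9  B=20  C=30  D=13  E=5
Turnaround (C−A): A=5  B=17  C=29  D=3  E=5

5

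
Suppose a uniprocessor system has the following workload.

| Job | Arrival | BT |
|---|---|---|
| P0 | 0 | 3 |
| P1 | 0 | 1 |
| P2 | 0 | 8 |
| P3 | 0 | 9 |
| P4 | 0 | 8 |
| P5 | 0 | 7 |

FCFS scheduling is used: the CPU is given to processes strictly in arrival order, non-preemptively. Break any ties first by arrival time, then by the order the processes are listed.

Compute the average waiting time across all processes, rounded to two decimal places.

11.50

Schedule: | P0 0-3 | P1 3-4 | P2 4-12 | P3 12-21 | P4 21-29 | P5 29-36 |
Completion: P0=3  P1=4  P2=12  P3=21  P4=29  P5=36
Turnaround (C−A): P0=3  P1=4  P2=12  P3=21  P4=29  P5=36
Waiting times: P0=0, P1=3, P2=4, P3=12, P4=21, P5=29
Average waiting = (0+3+4+12+21+29) / 6 = 69/6 = 11.50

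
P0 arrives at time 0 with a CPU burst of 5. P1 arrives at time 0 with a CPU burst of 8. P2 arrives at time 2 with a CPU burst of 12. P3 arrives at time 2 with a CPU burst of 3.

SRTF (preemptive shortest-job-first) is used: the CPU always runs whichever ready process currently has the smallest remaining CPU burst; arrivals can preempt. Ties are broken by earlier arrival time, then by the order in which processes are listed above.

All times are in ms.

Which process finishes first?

Gantt: | P0 0-5 | P3 5-8 | P1 8-16 | P2 16-28 |
Completion: P0=5  P1=16  P2=28  P3=8
Turnaround (C−A): P0=5  P1=16  P2=26  P3=6
Finish order: P0 → P3 → P1 → P2

P0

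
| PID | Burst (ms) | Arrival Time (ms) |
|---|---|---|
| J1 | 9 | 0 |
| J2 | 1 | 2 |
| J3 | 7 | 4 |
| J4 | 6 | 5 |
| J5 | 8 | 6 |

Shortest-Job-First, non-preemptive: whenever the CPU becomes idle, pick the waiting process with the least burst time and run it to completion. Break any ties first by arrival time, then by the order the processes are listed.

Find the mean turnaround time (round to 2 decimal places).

Gantt: | J1 0-9 | J2 9-10 | J4 10-16 | J3 16-23 | J5 23-31 |
Completion: J1=9  J2=10  J3=23  J4=16  J5=31
Turnaround (C−A): J1=9  J2=8  J3=19  J4=11  J5=25
Turnaround times: J1=9, J2=8, J3=19, J4=11, J5=25
Average turnaround = (9+8+19+11+25) / 5 = 72/5 = 14.40

14.40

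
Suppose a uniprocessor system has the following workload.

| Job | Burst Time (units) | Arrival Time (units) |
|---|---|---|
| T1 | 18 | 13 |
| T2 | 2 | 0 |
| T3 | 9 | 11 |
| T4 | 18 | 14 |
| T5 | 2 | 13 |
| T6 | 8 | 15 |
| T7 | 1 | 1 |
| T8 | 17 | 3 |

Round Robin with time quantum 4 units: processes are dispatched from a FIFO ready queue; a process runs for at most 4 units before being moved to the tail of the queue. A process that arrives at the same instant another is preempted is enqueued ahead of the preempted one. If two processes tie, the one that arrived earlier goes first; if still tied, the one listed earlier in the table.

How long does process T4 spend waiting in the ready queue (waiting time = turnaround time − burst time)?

43

Schedule: | T2 0-2 | T7 2-3 | T8 3-11 | T3 11-15 | T8 15-19 | T1 19-23 | T5 23-25 | T4 25-29 | T6 29-33 | T3 33-37 | T8 37-41 | T1 41-45 | T4 45-49 | T6 49-53 | T3 53-54 | T8 54-55 | T1 55-59 | T4 59-63 | T1 63-67 | T4 67-71 | T1 71-73 | T4 73-75 |
Completion: T1=73  T2=2  T3=54  T4=75  T5=25  T6=53  T7=3  T8=55
Waiting(T4) = turnaround − burst = 61 − 18 = 43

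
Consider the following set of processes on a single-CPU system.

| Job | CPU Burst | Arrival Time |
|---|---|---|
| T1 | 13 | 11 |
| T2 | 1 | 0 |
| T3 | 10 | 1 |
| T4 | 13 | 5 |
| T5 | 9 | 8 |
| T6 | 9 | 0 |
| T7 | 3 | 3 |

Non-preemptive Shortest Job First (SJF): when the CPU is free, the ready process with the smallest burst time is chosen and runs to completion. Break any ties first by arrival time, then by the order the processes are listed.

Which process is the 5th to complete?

T3

Timeline: | T2 0-1 | T6 1-10 | T7 10-13 | T5 13-22 | T3 22-32 | T4 32-45 | T1 45-58 |
Completion: T1=58  T2=1  T3=32  T4=45  T5=22  T6=10  T7=13
Turnaround (C−A): T1=47  T2=1  T3=31  T4=40  T5=14  T6=10  T7=10
Finish order: T2 → T6 → T7 → T5 → T3 → T4 → T1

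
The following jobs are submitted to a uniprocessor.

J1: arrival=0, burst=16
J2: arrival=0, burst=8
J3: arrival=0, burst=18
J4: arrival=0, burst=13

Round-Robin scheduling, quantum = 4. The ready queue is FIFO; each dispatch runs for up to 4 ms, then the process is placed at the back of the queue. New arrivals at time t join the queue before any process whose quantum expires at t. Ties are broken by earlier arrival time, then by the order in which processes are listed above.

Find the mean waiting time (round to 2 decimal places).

Schedule: | J1 0-4 | J2 4-8 | J3 8-12 | J4 12-16 | J1 16-20 | J2 20-24 | J3 24-28 | J4 28-32 | J1 32-36 | J3 36-40 | J4 40-44 | J1 44-48 | J3 48-52 | J4 52-53 | J3 53-55 |
Completion: J1=48  J2=24  J3=55  J4=53
Turnaround (C−A): J1=48  J2=24  J3=55  J4=53
Waiting times: J1=32, J2=16, J3=37, J4=40
Average waiting = (32+16+37+40) / 4 = 125/4 = 31.25

31.25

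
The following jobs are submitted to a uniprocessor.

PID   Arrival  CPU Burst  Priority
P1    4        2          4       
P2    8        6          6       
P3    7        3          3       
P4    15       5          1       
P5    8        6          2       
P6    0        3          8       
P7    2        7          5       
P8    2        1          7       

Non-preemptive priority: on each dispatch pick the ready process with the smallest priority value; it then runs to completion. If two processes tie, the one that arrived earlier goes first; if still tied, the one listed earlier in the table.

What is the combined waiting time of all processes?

86

Gantt: | P6 0-3 | P7 3-10 | P5 10-16 | P4 16-21 | P3 21-24 | P1 24-26 | P2 26-32 | P8 32-33 |
Completion: P1=26  P2=32  P3=24  P4=21  P5=16  P6=3  P7=10  P8=33
Waiting = turnaround − burst: P1=20, P2=18, P3=14, P4=1, P5=2, P6=0, P7=1, P8=30
Total waiting = 20 + 18 + 14 + 1 + 2 + 0 + 1 + 30 = 86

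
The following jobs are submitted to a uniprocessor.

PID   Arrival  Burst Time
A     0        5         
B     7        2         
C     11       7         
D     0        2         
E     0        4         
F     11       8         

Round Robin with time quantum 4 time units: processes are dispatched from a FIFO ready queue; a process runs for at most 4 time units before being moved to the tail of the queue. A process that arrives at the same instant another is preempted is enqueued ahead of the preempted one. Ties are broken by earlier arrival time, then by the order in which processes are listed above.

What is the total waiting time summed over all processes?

35

Gantt: | A 0-4 | D 4-6 | E 6-10 | A 10-11 | B 11-13 | C 13-17 | F 17-21 | C 21-24 | F 24-28 |
Completion: A=11  B=13  C=24  D=6  E=10  F=28
Waiting = turnaround − burst: A=6, B=4, C=6, D=4, E=6, F=9
Total waiting = 6 + 4 + 6 + 4 + 6 + 9 = 35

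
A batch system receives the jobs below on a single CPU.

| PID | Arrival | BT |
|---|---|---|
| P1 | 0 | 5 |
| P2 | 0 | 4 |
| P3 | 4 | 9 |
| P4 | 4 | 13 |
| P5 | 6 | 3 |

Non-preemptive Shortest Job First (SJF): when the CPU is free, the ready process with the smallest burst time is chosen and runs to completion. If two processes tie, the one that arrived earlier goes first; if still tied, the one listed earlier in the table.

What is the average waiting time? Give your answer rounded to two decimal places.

Gantt: | P2 0-4 | P1 4-9 | P5 9-12 | P3 12-21 | P4 21-34 |
Completion: P1=9  P2=4  P3=21  P4=34  P5=12
Turnaround (C−A): P1=9  P2=4  P3=17  P4=30  P5=6
Waiting times: P1=4, P2=0, P3=8, P4=17, P5=3
Average waiting = (4+0+8+17+3) / 5 = 32/5 = 6.40

6.40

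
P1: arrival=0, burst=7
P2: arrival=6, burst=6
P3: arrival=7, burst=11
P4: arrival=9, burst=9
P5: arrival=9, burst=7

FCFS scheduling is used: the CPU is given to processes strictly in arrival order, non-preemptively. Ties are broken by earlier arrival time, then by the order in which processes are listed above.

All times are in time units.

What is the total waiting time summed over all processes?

46

Gantt: | P1 0-7 | P2 7-13 | P3 13-24 | P4 24-33 | P5 33-40 |
Completion: P1=7  P2=13  P3=24  P4=33  P5=40
Turnaround (C−A): P1=7  P2=7  P3=17  P4=24  P5=31
Waiting = turnaround − burst: P1=0, P2=1, P3=6, P4=15, P5=24
Total waiting = 0 + 1 + 6 + 15 + 24 = 46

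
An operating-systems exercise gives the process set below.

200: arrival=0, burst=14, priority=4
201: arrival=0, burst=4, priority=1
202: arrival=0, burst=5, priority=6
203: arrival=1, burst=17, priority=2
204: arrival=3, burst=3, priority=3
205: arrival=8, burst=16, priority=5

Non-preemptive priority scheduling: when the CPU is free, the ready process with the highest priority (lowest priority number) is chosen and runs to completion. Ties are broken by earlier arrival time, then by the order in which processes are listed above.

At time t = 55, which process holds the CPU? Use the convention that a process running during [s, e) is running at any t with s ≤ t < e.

202

Timeline: | 201 0-4 | 203 4-21 | 204 21-24 | 200 24-38 | 205 38-54 | 202 54-59 |
Completion: 200=38  201=4  202=59  203=21  204=24  205=54
Turnaround (C−A): 200=38  201=4  202=59  203=20  204=21  205=46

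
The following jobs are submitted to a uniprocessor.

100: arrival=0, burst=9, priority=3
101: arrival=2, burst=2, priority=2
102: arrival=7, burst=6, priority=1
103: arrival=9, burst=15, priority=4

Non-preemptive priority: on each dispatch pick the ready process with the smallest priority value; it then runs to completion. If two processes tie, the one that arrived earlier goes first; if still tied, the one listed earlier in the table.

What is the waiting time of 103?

8

Gantt: | 100 0-9 | 102 9-15 | 101 15-17 | 103 17-32 |
Completion: 100=9  101=17  102=15  103=32
Turnaround (C−A): 100=9  101=15  102=8  103=23
Waiting(103) = turnaround − burst = 23 − 15 = 8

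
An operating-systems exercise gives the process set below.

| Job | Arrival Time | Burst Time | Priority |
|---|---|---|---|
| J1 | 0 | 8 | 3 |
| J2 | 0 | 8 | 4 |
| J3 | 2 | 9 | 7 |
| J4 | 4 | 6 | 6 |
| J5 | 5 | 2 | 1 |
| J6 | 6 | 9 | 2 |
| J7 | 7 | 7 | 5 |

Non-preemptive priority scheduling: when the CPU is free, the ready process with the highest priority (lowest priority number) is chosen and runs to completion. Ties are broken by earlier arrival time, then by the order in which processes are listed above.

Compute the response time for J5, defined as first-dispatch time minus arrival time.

3

Gantt: | J1 0-8 | J5 8-10 | J6 10-19 | J2 19-27 | J7 27-34 | J4 34-40 | J3 40-49 |
Completion: J1=8  J2=27  J3=49  J4=40  J5=10  J6=19  J7=34
Turnaround (C−A): J1=8  J2=27  J3=47  J4=36  J5=5  J6=13  J7=27
Response(J5) = first start − arrival = 8 − 5 = 3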